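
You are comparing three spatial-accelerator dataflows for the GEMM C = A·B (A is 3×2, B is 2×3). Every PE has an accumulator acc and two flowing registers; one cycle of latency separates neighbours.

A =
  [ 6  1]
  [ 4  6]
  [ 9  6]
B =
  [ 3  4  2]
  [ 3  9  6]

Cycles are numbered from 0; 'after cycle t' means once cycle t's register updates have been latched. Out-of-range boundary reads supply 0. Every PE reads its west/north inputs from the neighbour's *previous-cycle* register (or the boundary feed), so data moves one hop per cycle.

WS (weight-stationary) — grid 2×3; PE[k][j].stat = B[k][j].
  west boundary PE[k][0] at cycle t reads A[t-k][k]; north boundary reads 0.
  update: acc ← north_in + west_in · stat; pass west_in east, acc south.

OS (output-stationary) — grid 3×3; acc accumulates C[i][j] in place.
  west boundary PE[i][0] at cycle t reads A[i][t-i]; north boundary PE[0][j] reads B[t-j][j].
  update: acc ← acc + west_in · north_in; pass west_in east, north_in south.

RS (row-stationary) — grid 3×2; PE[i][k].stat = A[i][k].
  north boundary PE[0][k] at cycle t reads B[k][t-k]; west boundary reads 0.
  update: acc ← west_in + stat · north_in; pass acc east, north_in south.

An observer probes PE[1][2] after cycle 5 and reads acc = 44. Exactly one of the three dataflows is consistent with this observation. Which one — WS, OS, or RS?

— WS: 2×3; PE[1][2] trace:
  t=0 PE[1][2]: acc=0 h=0 v=0
  t=1 PE[1][2]: acc=0 h=0 v=0
  t=2 PE[1][2]: acc=0 h=0 v=0
  t=3 PE[1][2]: acc=18 h=1 v=18
  t=4 PE[1][2]: acc=44 h=6 v=44
  t=5 PE[1][2]: acc=54 h=6 v=54
— OS: 3×3; PE[1][2] trace:
  t=0 PE[1][2]: acc=0 h=0 v=0
  t=1 PE[1][2]: acc=0 h=0 v=0
  t=2 PE[1][2]: acc=0 h=0 v=0
  t=3 PE[1][2]: acc=8 h=4 v=2
  t=4 PE[1][2]: acc=44 h=6 v=6
  t=5 PE[1][2]: acc=44 h=0 v=0
— RS: 3×2 array has no PE[1][2].

dataflow = OS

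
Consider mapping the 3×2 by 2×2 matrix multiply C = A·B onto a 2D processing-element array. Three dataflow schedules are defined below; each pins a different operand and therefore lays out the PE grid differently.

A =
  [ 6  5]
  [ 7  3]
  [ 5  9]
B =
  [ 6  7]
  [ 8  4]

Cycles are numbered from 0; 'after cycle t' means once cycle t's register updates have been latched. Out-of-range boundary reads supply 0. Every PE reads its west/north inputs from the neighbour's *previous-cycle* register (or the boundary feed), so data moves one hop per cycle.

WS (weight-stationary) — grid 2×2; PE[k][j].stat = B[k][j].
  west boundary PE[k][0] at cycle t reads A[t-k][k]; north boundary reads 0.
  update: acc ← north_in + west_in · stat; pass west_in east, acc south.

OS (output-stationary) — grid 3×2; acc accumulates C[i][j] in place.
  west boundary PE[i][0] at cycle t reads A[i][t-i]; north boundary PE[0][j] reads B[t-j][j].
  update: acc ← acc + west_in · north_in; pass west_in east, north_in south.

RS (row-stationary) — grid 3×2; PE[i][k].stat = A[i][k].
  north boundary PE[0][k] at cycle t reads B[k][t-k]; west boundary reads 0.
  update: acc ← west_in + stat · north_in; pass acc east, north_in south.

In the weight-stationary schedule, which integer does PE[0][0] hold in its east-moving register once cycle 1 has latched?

register = 7

WS (2×2). Following PE[0][0] plus its west/north inputs:
  [0] (0,0) acc=36 (h:6 v:36)
  [1] (0,0) acc=42 (h:7 v:42)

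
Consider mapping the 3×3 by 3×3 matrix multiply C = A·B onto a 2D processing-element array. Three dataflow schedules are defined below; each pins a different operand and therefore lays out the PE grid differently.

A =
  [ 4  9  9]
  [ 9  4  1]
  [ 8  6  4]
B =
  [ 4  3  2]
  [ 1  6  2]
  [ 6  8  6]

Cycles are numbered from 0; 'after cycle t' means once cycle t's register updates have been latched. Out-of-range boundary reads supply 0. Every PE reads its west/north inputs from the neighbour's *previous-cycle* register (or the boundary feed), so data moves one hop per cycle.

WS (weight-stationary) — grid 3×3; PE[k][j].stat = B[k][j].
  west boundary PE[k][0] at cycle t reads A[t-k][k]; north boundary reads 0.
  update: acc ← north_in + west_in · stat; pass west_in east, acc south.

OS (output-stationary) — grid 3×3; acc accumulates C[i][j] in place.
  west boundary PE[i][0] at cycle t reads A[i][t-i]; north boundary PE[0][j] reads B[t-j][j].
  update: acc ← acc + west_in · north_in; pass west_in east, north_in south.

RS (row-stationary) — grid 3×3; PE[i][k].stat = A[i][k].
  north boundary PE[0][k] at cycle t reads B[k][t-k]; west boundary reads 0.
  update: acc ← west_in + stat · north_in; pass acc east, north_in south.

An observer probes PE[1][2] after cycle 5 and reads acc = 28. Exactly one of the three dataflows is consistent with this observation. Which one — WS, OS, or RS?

dataflow = WS

WS (3×3 grid), PE[1][2]:
  step 0 · PE1,2: acc=0; fwd→0 fwd↓0
  step 1 · PE1,2: acc=0; fwd→0 fwd↓0
  step 2 · PE1,2: acc=0; fwd→0 fwd↓0
  step 3 · PE1,2: acc=26; fwd→9 fwd↓26
  step 4 · PE1,2: acc=26; fwd→4 fwd↓26
  step 5 · PE1,2: acc=28; fwd→6 fwd↓28
OS (3×3 grid), PE[1][2]:
  step 0 · PE1,2: acc=0; fwd→0 fwd↓0
  step 1 · PE1,2: acc=0; fwd→0 fwd↓0
  step 2 · PE1,2: acc=0; fwd→0 fwd↓0
  step 3 · PE1,2: acc=18; fwd→9 fwd↓2
  step 4 · PE1,2: acc=26; fwd→4 fwd↓2
  step 5 · PE1,2: acc=32; fwd→1 fwd↓6
RS (3×3 grid), PE[1][2]:
  step 0 · PE1,2: acc=0; fwd→0 fwd↓0
  step 1 · PE1,2: acc=0; fwd→0 fwd↓0
  step 2 · PE1,2: acc=0; fwd→0 fwd↓0
  step 3 · PE1,2: acc=46; fwd→46 fwd↓6
  step 4 · PE1,2: acc=59; fwd→59 fwd↓8
  step 5 · PE1,2: acc=32; fwd→32 fwd↓6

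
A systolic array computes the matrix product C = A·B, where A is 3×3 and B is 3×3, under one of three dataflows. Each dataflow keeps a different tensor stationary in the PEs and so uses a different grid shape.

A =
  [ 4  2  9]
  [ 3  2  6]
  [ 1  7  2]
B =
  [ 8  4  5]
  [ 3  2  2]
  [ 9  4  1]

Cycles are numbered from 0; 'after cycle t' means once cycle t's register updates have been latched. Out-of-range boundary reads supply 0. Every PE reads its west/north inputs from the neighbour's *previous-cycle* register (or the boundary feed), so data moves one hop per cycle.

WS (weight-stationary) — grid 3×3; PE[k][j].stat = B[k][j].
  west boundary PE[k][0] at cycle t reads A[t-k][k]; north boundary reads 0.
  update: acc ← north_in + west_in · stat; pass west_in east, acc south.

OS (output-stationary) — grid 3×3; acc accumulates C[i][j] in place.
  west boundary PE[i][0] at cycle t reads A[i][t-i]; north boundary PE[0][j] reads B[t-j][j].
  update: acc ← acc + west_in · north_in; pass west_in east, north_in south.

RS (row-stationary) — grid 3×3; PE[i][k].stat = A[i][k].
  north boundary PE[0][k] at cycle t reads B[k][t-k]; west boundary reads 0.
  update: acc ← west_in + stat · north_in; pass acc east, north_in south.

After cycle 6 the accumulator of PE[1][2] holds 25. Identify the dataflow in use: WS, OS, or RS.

dataflow = OS

Under WS (3×3), PE[1][2]:
  cycle 0: PE[1][2] → acc 0, east 0, south 0
  cycle 1: PE[1][2] → acc 0, east 0, south 0
  cycle 2: PE[1][2] → acc 0, east 0, south 0
  cycle 3: PE[1][2] → acc 24, east 2, south 24
  cycle 4: PE[1][2] → acc 19, east 2, south 19
  cycle 5: PE[1][2] → acc 19, east 7, south 19
  cycle 6: PE[1][2] → acc 0, east 0, south 0
Under OS (3×3), PE[1][2]:
  cycle 0: PE[1][2] → acc 0, east 0, south 0
  cycle 1: PE[1][2] → acc 0, east 0, south 0
  cycle 2: PE[1][2] → acc 0, east 0, south 0
  cycle 3: PE[1][2] → acc 15, east 3, south 5
  cycle 4: PE[1][2] → acc 19, east 2, south 2
  cycle 5: PE[1][2] → acc 25, east 6, south 1
  cycle 6: PE[1][2] → acc 25, east 0, south 0
Under RS (3×3), PE[1][2]:
  cycle 0: PE[1][2] → acc 0, east 0, south 0
  cycle 1: PE[1][2] → acc 0, east 0, south 0
  cycle 2: PE[1][2] → acc 0, east 0, south 0
  cycle 3: PE[1][2] → acc 84, east 84, south 9
  cycle 4: PE[1][2] → acc 40, east 40, south 4
  cycle 5: PE[1][2] → acc 25, east 25, south 1
  cycle 6: PE[1][2] → acc 0, east 0, south 0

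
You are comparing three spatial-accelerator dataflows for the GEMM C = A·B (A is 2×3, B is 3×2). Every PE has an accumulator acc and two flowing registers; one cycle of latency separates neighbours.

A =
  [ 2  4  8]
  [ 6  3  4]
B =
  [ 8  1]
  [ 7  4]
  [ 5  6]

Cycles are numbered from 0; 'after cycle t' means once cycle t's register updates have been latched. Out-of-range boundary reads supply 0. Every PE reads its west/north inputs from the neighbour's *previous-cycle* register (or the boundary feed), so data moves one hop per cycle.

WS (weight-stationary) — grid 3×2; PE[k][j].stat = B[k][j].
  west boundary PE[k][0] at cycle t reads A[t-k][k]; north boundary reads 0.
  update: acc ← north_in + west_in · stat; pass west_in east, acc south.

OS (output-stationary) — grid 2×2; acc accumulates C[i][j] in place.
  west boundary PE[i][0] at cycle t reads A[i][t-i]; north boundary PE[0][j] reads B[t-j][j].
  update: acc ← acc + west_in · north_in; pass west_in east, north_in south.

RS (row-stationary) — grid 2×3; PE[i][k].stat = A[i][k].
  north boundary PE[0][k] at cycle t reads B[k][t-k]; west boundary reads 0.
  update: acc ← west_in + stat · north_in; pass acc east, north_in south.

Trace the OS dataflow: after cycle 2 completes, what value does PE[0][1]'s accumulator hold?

PE[0][1].acc = 18

OS on a 2×2 grid — tracing PE[0][1] and its feeders:
  [0] (0,0) acc=16 (h:2 v:8)
  [0] (0,1) acc=0 (h:0 v:0)
  [1] (0,0) acc=44 (h:4 v:7)
  [1] (0,1) acc=2 (h:2 v:1)
  [2] (0,0) acc=84 (h:8 v:5)
  [2] (0,1) acc=18 (h:4 v:4)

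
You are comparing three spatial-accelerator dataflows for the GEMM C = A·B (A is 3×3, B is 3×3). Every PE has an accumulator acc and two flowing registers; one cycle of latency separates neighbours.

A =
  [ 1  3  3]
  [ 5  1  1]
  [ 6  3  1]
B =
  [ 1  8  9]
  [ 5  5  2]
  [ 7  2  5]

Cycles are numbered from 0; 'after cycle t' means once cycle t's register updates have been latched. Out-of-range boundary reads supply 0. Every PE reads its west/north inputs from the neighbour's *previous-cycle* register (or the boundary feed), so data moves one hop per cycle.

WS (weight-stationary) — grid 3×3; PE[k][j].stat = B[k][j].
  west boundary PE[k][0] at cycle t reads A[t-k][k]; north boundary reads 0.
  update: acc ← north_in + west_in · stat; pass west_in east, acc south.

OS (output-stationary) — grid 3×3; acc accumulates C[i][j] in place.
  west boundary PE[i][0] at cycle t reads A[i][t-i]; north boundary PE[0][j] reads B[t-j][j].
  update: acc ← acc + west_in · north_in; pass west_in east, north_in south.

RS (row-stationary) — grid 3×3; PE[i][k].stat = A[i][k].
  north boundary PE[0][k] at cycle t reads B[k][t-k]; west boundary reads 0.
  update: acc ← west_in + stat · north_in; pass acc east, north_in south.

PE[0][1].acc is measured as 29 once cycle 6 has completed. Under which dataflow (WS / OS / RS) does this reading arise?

Under WS (3×3), PE[0][1]:
  after 0 — PE[0][1] acc=0, pass-E 0, pass-S 0
  after 1 — PE[0][1] acc=8, pass-E 1, pass-S 8
  after 2 — PE[0][1] acc=40, pass-E 5, pass-S 40
  after 3 — PE[0][1] acc=48, pass-E 6, pass-S 48
  after 4 — PE[0][1] acc=0, pass-E 0, pass-S 0
  after 5 — PE[0][1] acc=0, pass-E 0, pass-S 0
  after 6 — PE[0][1] acc=0, pass-E 0, pass-S 0
Under OS (3×3), PE[0][1]:
  after 0 — PE[0][1] acc=0, pass-E 0, pass-S 0
  after 1 — PE[0][1] acc=8, pass-E 1, pass-S 8
  after 2 — PE[0][1] acc=23, pass-E 3, pass-S 5
  after 3 — PE[0][1] acc=29, pass-E 3, pass-S 2
  after 4 — PE[0][1] acc=29, pass-E 0, pass-S 0
  after 5 — PE[0][1] acc=29, pass-E 0, pass-S 0
  after 6 — PE[0][1] acc=29, pass-E 0, pass-S 0
Under RS (3×3), PE[0][1]:
  after 0 — PE[0][1] acc=0, pass-E 0, pass-S 0
  after 1 — PE[0][1] acc=16, pass-E 16, pass-S 5
  after 2 — PE[0][1] acc=23, pass-E 23, pass-S 5
  after 3 — PE[0][1] acc=15, pass-E 15, pass-S 2
  after 4 — PE[0][1] acc=0, pass-E 0, pass-S 0
  after 5 — PE[0][1] acc=0, pass-E 0, pass-S 0
  after 6 — PE[0][1] acc=0, pass-E 0, pass-S 0

dataflow = OS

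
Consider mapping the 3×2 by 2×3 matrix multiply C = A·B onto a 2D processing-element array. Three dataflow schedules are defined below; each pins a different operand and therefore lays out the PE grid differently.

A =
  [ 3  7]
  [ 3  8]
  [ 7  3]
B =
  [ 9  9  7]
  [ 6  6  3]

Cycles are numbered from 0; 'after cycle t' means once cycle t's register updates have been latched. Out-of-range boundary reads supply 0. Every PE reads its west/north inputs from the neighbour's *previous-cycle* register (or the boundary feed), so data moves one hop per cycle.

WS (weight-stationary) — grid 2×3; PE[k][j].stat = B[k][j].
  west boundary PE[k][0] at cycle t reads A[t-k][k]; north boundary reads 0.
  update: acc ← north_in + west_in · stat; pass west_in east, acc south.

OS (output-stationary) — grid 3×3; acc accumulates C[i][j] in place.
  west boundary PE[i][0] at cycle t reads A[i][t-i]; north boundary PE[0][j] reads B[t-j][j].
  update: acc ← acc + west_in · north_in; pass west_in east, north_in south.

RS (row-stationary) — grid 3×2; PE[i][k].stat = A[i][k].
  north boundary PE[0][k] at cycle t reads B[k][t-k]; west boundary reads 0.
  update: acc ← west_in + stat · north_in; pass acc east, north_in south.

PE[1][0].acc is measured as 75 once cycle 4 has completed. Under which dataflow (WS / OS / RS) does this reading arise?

dataflow = OS

Under WS (2×3), PE[1][0]:
  after 0 — PE[1][0] acc=0, pass-E 0, pass-S 0
  after 1 — PE[1][0] acc=69, pass-E 7, pass-S 69
  after 2 — PE[1][0] acc=75, pass-E 8, pass-S 75
  after 3 — PE[1][0] acc=81, pass-E 3, pass-S 81
  after 4 — PE[1][0] acc=0, pass-E 0, pass-S 0
Under OS (3×3), PE[1][0]:
  after 0 — PE[1][0] acc=0, pass-E 0, pass-S 0
  after 1 — PE[1][0] acc=27, pass-E 3, pass-S 9
  after 2 — PE[1][0] acc=75, pass-E 8, pass-S 6
  after 3 — PE[1][0] acc=75, pass-E 0, pass-S 0
  after 4 — PE[1][0] acc=75, pass-E 0, pass-S 0
Under RS (3×2), PE[1][0]:
  after 0 — PE[1][0] acc=0, pass-E 0, pass-S 0
  after 1 — PE[1][0] acc=27, pass-E 27, pass-S 9
  after 2 — PE[1][0] acc=27, pass-E 27, pass-S 9
  after 3 — PE[1][0] acc=21, pass-E 21, pass-S 7
  after 4 — PE[1][0] acc=0, pass-E 0, pass-S 0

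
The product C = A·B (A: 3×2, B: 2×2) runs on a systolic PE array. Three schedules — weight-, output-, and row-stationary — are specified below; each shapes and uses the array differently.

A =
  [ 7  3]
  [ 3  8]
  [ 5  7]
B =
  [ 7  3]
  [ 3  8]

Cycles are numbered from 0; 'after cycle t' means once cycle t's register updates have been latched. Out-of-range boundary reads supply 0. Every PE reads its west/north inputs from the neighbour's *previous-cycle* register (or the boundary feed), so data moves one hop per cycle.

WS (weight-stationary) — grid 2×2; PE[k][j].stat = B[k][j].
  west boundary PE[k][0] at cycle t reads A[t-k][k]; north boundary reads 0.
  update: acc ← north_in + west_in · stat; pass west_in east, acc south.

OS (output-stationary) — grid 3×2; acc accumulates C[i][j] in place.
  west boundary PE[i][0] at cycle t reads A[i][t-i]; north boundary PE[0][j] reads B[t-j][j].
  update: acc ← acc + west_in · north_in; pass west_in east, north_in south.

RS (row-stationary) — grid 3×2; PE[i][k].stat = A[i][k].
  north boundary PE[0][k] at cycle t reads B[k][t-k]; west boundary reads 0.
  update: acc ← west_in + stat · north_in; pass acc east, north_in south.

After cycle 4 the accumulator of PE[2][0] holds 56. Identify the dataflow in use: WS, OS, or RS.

dataflow = OS

— WS: 2×2 array has no PE[2][0].
Under OS (3×2), PE[2][0]:
  after 0 — PE[2][0] acc=0, pass-E 0, pass-S 0
  after 1 — PE[2][0] acc=0, pass-E 0, pass-S 0
  after 2 — PE[2][0] acc=35, pass-E 5, pass-S 7
  after 3 — PE[2][0] acc=56, pass-E 7, pass-S 3
  after 4 — PE[2][0] acc=56, pass-E 0, pass-S 0
Under RS (3×2), PE[2][0]:
  after 0 — PE[2][0] acc=0, pass-E 0, pass-S 0
  after 1 — PE[2][0] acc=0, pass-E 0, pass-S 0
  after 2 — PE[2][0] acc=35, pass-E 35, pass-S 7
  after 3 — PE[2][0] acc=15, pass-E 15, pass-S 3
  after 4 — PE[2][0] acc=0, pass-E 0, pass-S 0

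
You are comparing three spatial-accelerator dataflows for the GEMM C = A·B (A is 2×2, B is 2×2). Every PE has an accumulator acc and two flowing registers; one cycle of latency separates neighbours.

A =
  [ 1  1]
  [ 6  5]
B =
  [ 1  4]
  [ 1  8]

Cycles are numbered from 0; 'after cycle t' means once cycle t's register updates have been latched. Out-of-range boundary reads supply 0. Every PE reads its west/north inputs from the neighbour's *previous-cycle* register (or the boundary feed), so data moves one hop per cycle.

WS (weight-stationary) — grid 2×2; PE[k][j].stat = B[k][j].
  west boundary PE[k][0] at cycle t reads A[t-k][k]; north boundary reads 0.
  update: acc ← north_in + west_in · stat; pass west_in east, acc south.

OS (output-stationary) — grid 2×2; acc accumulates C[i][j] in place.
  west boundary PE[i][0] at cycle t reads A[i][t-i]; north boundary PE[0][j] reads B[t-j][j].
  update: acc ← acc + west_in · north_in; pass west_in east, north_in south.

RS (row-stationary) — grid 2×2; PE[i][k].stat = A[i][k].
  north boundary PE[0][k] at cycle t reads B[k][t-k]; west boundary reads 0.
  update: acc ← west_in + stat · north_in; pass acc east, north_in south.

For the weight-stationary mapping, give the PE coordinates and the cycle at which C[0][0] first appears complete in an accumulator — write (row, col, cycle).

(row, col, cycle) = (1, 0, 1)

WS — PE[1][0] is where C[0][0] collects:
  t=0 PE[1][0]: acc=0 h=0 v=0
  t=1 PE[1][0]: acc=2 h=1 v=2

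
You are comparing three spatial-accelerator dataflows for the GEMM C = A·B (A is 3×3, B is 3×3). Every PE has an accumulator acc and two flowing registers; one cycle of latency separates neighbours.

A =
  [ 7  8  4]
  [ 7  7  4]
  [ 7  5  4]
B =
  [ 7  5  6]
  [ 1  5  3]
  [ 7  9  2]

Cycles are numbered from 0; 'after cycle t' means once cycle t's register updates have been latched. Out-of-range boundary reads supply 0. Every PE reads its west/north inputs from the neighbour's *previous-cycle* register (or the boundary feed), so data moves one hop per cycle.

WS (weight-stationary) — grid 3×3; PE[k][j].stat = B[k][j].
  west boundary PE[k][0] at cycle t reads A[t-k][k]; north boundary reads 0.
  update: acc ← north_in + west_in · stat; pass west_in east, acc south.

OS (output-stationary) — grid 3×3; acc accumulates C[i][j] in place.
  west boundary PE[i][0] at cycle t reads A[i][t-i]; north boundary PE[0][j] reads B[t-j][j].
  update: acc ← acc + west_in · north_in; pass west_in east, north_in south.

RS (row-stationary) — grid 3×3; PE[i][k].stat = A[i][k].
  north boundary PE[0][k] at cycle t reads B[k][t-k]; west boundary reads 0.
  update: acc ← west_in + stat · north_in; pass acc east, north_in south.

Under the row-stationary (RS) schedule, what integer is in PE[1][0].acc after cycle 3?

Tracing RS — 3×3 array, target PE[1][0]:
  [0] (0,0) acc=49 (h:49 v:7)
  [0] (1,0) acc=0 (h:0 v:0)
  [1] (0,0) acc=35 (h:35 v:5)
  [1] (1,0) acc=49 (h:49 v:7)
  [2] (0,0) acc=42 (h:42 v:6)
  [2] (1,0) acc=35 (h:35 v:5)
  [3] (0,0) acc=0 (h:0 v:0)
  [3] (1,0) acc=42 (h:42 v:6)

PE[1][0].acc = 42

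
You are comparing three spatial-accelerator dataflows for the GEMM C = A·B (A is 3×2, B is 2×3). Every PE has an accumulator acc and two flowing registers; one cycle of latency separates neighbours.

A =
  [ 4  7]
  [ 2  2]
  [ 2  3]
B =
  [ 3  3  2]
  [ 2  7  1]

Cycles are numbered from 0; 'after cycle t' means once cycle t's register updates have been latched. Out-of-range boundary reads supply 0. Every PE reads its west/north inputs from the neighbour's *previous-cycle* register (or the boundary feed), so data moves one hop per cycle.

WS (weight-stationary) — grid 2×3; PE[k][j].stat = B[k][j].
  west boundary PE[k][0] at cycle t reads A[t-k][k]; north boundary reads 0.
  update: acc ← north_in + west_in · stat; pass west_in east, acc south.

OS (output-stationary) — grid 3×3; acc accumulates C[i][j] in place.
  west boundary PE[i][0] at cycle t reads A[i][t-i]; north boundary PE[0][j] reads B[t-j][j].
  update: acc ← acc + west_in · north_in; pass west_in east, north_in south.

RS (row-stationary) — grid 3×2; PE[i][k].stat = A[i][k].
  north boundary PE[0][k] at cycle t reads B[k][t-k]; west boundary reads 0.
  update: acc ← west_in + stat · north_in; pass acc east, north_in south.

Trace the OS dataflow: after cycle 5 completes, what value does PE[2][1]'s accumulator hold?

PE[2][1].acc = 27

OS on a 3×3 grid — tracing PE[2][1] and its feeders:
  @0  [1,1]  acc 0  |  →0  ↓0
  @0  [2,0]  acc 0  |  →0  ↓0
  @0  [2,1]  acc 0  |  →0  ↓0
  @1  [1,1]  acc 0  |  →0  ↓0
  @1  [2,0]  acc 0  |  →0  ↓0
  @1  [2,1]  acc 0  |  →0  ↓0
  @2  [1,1]  acc 6  |  →2  ↓3
  @2  [2,0]  acc 6  |  →2  ↓3
  @2  [2,1]  acc 0  |  →0  ↓0
  @3  [1,1]  acc 20  |  →2  ↓7
  @3  [2,0]  acc 12  |  →3  ↓2
  @3  [2,1]  acc 6  |  →2  ↓3
  @4  [1,1]  acc 20  |  →0  ↓0
  @4  [2,0]  acc 12  |  →0  ↓0
  @4  [2,1]  acc 27  |  →3  ↓7
  @5  [1,1]  acc 20  |  →0  ↓0
  @5  [2,0]  acc 12  |  →0  ↓0
  @5  [2,1]  acc 27  |  →0  ↓0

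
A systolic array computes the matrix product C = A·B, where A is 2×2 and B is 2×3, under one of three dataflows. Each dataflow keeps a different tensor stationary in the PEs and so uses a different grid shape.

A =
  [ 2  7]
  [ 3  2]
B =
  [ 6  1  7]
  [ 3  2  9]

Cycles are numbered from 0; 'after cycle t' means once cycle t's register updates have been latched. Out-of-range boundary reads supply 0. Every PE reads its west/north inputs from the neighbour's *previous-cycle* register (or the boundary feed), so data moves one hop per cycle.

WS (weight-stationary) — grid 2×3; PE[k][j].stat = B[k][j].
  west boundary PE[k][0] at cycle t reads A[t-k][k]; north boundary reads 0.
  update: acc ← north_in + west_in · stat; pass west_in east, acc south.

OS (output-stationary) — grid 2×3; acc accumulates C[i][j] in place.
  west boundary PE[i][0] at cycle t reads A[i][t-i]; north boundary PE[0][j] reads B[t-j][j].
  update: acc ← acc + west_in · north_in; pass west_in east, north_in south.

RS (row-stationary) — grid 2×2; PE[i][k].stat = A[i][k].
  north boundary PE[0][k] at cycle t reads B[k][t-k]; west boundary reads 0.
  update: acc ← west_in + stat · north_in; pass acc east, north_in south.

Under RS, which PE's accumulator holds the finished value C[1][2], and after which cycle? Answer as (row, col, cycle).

RS — PE[1][1] is where C[1][2] collects:
  t=0 PE[1][1]: acc=0 h=0 v=0
  t=1 PE[1][1]: acc=0 h=0 v=0
  t=2 PE[1][1]: acc=24 h=24 v=3
  t=3 PE[1][1]: acc=7 h=7 v=2
  t=4 PE[1][1]: acc=39 h=39 v=9

(row, col, cycle) = (1, 1, 4)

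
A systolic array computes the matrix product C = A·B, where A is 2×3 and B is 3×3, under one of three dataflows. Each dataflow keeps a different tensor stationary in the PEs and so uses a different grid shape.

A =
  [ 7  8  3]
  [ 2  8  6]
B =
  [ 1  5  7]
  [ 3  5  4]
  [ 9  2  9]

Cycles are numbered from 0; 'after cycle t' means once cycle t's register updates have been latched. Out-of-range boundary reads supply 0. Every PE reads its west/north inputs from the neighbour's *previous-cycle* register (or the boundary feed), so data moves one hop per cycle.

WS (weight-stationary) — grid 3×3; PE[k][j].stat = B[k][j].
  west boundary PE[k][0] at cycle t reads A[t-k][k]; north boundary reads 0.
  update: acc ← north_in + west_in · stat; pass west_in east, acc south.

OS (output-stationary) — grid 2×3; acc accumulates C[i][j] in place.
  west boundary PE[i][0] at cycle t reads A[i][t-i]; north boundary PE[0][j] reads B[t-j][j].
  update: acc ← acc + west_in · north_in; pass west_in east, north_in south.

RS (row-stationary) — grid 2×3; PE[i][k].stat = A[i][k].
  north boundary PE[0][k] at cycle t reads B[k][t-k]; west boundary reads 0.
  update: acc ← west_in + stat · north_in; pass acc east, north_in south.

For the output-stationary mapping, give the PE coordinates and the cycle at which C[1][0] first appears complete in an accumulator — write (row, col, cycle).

Under OS, C[1][0] lands at PE[1][0]:
  step 0 · PE1,0: acc=0; fwd→0 fwd↓0
  step 1 · PE1,0: acc=2; fwd→2 fwd↓1
  step 2 · PE1,0: acc=26; fwd→8 fwd↓3
  step 3 · PE1,0: acc=80; fwd→6 fwd↓9

(row, col, cycle) = (1, 0, 3)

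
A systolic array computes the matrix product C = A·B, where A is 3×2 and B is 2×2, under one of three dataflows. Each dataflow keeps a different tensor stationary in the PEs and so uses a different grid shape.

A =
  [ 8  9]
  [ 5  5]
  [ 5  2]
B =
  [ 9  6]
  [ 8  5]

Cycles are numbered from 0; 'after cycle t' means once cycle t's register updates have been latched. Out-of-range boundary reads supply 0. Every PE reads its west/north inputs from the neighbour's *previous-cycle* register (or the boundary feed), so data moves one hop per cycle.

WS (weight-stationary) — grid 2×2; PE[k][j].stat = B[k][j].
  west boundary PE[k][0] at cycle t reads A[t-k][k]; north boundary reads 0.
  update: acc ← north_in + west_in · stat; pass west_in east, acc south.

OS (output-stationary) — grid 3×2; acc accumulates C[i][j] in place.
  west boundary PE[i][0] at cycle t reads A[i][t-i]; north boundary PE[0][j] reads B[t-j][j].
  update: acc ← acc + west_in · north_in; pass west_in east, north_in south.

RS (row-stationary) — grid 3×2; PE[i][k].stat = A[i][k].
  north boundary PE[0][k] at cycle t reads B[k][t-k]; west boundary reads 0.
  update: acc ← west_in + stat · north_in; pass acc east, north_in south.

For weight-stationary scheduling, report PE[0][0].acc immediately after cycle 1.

WS 2×2: PE[0][0] cycle-by-cycle (with neighbour feeds):
  cycle 0: PE[0][0] → acc 72, east 8, south 72
  cycle 1: PE[0][0] → acc 45, east 5, south 45

PE[0][0].acc = 45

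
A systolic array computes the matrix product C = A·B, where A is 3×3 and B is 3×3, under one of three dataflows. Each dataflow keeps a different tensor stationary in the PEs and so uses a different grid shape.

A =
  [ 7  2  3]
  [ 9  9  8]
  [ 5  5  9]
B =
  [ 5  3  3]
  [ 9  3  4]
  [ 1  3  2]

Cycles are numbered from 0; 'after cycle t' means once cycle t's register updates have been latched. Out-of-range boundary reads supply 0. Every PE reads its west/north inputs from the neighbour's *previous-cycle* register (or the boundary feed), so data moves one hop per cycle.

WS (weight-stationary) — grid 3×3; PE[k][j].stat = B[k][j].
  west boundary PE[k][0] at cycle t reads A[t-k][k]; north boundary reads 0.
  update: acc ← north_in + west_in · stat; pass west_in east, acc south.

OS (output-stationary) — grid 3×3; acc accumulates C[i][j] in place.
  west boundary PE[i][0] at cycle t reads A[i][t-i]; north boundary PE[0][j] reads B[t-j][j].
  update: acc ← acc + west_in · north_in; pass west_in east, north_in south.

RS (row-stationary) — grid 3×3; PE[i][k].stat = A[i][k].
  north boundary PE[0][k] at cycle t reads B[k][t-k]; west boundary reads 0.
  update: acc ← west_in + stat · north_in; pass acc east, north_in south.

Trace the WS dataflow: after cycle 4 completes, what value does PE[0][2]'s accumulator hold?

WS (3×3). Following PE[0][2] plus its west/north inputs:
  [0] (0,1) acc=0 (h:0 v:0)
  [0] (0,2) acc=0 (h:0 v:0)
  [1] (0,1) acc=21 (h:7 v:21)
  [1] (0,2) acc=0 (h:0 v:0)
  [2] (0,1) acc=27 (h:9 v:27)
  [2] (0,2) acc=21 (h:7 v:21)
  [3] (0,1) acc=15 (h:5 v:15)
  [3] (0,2) acc=27 (h:9 v:27)
  [4] (0,1) acc=0 (h:0 v:0)
  [4] (0,2) acc=15 (h:5 v:15)

PE[0][2].acc = 15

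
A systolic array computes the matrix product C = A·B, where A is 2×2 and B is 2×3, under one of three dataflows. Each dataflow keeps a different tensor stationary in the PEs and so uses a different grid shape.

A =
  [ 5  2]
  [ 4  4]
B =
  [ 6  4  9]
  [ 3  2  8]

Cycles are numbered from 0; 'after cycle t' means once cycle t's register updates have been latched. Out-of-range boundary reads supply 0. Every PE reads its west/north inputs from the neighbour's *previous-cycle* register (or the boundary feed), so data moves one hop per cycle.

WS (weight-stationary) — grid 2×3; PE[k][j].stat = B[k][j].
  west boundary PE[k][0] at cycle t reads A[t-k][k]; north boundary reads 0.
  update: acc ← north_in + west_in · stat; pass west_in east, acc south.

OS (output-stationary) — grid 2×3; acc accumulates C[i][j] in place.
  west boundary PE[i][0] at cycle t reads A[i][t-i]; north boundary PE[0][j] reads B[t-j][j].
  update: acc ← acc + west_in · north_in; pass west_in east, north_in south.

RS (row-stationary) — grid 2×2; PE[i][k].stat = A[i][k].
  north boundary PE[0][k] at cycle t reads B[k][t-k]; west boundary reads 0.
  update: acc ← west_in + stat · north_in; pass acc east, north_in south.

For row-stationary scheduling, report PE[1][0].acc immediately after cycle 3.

RS (2×2). Following PE[1][0] plus its west/north inputs:
  t=0 PE[0][0]: acc=30 h=30 v=6
  t=0 PE[1][0]: acc=0 h=0 v=0
  t=1 PE[0][0]: acc=20 h=20 v=4
  t=1 PE[1][0]: acc=24 h=24 v=6
  t=2 PE[0][0]: acc=45 h=45 v=9
  t=2 PE[1][0]: acc=16 h=16 v=4
  t=3 PE[0][0]: acc=0 h=0 v=0
  t=3 PE[1][0]: acc=36 h=36 v=9

PE[1][0].acc = 36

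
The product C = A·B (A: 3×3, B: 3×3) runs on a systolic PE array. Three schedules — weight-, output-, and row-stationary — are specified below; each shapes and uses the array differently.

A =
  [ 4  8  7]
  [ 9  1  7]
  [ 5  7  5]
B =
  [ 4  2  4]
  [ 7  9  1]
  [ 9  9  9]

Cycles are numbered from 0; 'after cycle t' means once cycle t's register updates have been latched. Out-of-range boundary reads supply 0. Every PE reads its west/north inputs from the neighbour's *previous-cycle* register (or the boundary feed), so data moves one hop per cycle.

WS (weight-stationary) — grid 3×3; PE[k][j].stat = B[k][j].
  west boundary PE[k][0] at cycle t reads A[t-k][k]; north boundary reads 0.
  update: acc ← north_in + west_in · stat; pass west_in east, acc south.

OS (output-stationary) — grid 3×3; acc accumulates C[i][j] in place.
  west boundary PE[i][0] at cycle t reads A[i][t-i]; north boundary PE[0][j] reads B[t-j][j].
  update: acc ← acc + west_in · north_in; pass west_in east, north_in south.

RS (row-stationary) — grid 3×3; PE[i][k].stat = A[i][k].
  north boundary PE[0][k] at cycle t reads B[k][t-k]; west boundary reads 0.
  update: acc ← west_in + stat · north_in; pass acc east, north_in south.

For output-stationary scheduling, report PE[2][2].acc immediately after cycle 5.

PE[2][2].acc = 27

OS (3×3). Following PE[2][2] plus its west/north inputs:
  after 0 — PE[1][2] acc=0, pass-E 0, pass-S 0
  after 0 — PE[2][1] acc=0, pass-E 0, pass-S 0
  after 0 — PE[2][2] acc=0, pass-E 0, pass-S 0
  after 1 — PE[1][2] acc=0, pass-E 0, pass-S 0
  after 1 — PE[2][1] acc=0, pass-E 0, pass-S 0
  after 1 — PE[2][2] acc=0, pass-E 0, pass-S 0
  after 2 — PE[1][2] acc=0, pass-E 0, pass-S 0
  after 2 — PE[2][1] acc=0, pass-E 0, pass-S 0
  after 2 — PE[2][2] acc=0, pass-E 0, pass-S 0
  after 3 — PE[1][2] acc=36, pass-E 9, pass-S 4
  after 3 — PE[2][1] acc=10, pass-E 5, pass-S 2
  after 3 — PE[2][2] acc=0, pass-E 0, pass-S 0
  after 4 — PE[1][2] acc=37, pass-E 1, pass-S 1
  after 4 — PE[2][1] acc=73, pass-E 7, pass-S 9
  after 4 — PE[2][2] acc=20, pass-E 5, pass-S 4
  after 5 — PE[1][2] acc=100, pass-E 7, pass-S 9
  after 5 — PE[2][1] acc=118, pass-E 5, pass-S 9
  after 5 — PE[2][2] acc=27, pass-E 7, pass-S 1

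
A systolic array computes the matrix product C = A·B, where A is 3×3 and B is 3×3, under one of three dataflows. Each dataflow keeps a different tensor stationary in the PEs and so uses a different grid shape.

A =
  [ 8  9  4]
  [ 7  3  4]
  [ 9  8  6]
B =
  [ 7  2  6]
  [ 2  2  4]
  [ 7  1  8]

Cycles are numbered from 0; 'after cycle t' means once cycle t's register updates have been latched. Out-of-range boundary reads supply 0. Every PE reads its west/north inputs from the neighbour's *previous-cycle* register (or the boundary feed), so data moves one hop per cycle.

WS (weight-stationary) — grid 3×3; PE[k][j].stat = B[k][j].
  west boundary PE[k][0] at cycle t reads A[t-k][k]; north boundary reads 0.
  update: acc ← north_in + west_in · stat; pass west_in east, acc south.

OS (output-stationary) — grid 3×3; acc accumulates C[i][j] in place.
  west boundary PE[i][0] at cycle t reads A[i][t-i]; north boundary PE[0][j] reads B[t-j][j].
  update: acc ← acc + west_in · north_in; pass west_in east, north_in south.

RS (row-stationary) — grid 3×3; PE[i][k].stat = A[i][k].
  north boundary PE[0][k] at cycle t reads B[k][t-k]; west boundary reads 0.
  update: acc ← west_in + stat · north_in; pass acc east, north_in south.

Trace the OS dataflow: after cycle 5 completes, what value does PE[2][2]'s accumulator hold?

OS 3×3: PE[2][2] cycle-by-cycle (with neighbour feeds):
  0: (1,2).acc=0  regs=<0,0>
  0: (2,1).acc=0  regs=<0,0>
  0: (2,2).acc=0  regs=<0,0>
  1: (1,2).acc=0  regs=<0,0>
  1: (2,1).acc=0  regs=<0,0>
  1: (2,2).acc=0  regs=<0,0>
  2: (1,2).acc=0  regs=<0,0>
  2: (2,1).acc=0  regs=<0,0>
  2: (2,2).acc=0  regs=<0,0>
  3: (1,2).acc=42  regs=<7,6>
  3: (2,1).acc=18  regs=<9,2>
  3: (2,2).acc=0  regs=<0,0>
  4: (1,2).acc=54  regs=<3,4>
  4: (2,1).acc=34  regs=<8,2>
  4: (2,2).acc=54  regs=<9,6>
  5: (1,2).acc=86  regs=<4,8>
  5: (2,1).acc=40  regs=<6,1>
  5: (2,2).acc=86  regs=<8,4>

PE[2][2].acc = 86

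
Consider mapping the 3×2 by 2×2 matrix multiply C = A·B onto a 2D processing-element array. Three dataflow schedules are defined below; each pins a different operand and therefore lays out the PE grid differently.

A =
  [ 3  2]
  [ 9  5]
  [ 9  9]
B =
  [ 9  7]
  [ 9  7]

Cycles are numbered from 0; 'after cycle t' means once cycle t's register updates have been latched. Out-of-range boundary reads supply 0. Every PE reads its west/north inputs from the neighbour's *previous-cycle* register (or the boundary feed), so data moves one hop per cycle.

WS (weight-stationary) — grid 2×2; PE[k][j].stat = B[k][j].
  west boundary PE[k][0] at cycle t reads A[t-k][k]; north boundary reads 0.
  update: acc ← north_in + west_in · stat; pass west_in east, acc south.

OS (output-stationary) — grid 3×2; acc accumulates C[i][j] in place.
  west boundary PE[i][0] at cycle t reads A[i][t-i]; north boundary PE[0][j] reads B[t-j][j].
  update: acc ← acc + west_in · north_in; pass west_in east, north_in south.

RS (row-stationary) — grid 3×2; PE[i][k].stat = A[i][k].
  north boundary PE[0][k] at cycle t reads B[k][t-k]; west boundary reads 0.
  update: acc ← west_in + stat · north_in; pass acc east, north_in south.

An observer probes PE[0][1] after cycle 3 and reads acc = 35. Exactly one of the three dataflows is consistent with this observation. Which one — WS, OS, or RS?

dataflow = OS

— WS: 2×2; PE[0][1] trace:
  c0 r0c1: 0 / 0 / 0
  c1 r0c1: 21 / 3 / 21
  c2 r0c1: 63 / 9 / 63
  c3 r0c1: 63 / 9 / 63
— OS: 3×2; PE[0][1] trace:
  c0 r0c1: 0 / 0 / 0
  c1 r0c1: 21 / 3 / 7
  c2 r0c1: 35 / 2 / 7
  c3 r0c1: 35 / 0 / 0
— RS: 3×2; PE[0][1] trace:
  c0 r0c1: 0 / 0 / 0
  c1 r0c1: 45 / 45 / 9
  c2 r0c1: 35 / 35 / 7
  c3 r0c1: 0 / 0 / 0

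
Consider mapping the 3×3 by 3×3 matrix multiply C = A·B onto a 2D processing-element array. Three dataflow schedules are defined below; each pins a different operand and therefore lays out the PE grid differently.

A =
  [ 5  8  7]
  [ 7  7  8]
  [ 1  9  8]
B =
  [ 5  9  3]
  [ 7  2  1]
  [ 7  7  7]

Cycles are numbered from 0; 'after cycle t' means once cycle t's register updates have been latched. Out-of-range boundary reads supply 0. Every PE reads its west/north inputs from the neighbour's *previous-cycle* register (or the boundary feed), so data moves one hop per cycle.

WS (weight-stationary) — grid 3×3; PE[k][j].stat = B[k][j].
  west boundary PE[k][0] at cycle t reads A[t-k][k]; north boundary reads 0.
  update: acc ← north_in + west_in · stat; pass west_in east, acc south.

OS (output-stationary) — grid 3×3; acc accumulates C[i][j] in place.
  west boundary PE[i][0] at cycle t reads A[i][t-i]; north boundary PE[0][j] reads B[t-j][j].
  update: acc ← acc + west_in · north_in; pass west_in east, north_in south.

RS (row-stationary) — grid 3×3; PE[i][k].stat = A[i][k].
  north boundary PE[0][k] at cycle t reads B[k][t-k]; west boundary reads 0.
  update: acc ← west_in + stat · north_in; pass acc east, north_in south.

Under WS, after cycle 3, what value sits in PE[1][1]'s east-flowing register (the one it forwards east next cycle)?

register = 7

WS 3×3: PE[1][1] cycle-by-cycle (with neighbour feeds):
  t=0 PE[0][1]: acc=0 h=0 v=0
  t=0 PE[1][0]: acc=0 h=0 v=0
  t=0 PE[1][1]: acc=0 h=0 v=0
  t=1 PE[0][1]: acc=45 h=5 v=45
  t=1 PE[1][0]: acc=81 h=8 v=81
  t=1 PE[1][1]: acc=0 h=0 v=0
  t=2 PE[0][1]: acc=63 h=7 v=63
  t=2 PE[1][0]: acc=84 h=7 v=84
  t=2 PE[1][1]: acc=61 h=8 v=61
  t=3 PE[0][1]: acc=9 h=1 v=9
  t=3 PE[1][0]: acc=68 h=9 v=68
  t=3 PE[1][1]: acc=77 h=7 v=77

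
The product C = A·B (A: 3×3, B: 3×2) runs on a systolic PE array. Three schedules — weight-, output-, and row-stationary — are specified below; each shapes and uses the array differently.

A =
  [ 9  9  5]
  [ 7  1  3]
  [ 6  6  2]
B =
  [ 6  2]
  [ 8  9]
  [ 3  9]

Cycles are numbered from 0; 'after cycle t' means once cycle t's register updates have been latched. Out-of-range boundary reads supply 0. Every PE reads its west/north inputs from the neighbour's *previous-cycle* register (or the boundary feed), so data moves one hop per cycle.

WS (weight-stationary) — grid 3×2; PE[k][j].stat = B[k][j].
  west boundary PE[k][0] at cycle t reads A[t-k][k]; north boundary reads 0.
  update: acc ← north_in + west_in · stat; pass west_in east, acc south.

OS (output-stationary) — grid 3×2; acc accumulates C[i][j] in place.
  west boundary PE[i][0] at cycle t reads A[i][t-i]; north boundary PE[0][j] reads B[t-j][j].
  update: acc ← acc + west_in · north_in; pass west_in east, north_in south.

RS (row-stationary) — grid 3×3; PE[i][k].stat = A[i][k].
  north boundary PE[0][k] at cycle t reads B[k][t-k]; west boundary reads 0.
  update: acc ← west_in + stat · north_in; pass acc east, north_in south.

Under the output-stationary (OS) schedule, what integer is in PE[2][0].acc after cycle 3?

OS on a 3×2 grid — tracing PE[2][0] and its feeders:
  after 0 — PE[1][0] acc=0, pass-E 0, pass-S 0
  after 0 — PE[2][0] acc=0, pass-E 0, pass-S 0
  after 1 — PE[1][0] acc=42, pass-E 7, pass-S 6
  after 1 — PE[2][0] acc=0, pass-E 0, pass-S 0
  after 2 — PE[1][0] acc=50, pass-E 1, pass-S 8
  after 2 — PE[2][0] acc=36, pass-E 6, pass-S 6
  after 3 — PE[1][0] acc=59, pass-E 3, pass-S 3
  after 3 — PE[2][0] acc=84, pass-E 6, pass-S 8

PE[2][0].acc = 84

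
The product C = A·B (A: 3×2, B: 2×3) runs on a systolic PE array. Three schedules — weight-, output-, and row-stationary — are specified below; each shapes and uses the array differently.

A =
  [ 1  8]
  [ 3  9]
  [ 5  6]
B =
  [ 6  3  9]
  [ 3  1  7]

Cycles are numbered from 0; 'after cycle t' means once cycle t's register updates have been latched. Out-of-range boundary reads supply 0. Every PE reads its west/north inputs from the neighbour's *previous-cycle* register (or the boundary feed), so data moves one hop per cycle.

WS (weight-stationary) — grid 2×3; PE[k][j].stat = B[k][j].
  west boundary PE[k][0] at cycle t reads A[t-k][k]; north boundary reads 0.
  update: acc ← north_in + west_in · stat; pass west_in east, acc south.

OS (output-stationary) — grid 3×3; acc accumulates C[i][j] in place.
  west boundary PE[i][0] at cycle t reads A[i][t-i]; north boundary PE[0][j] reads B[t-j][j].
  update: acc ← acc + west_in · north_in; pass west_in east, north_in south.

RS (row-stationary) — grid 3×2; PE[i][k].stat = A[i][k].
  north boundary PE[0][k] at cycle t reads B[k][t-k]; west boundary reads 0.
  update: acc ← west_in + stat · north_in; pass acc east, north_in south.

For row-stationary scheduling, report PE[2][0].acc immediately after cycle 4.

RS (3×2). Following PE[2][0] plus its west/north inputs:
  t=0 PE[1][0]: acc=0 h=0 v=0
  t=0 PE[2][0]: acc=0 h=0 v=0
  t=1 PE[1][0]: acc=18 h=18 v=6
  t=1 PE[2][0]: acc=0 h=0 v=0
  t=2 PE[1][0]: acc=9 h=9 v=3
  t=2 PE[2][0]: acc=30 h=30 v=6
  t=3 PE[1][0]: acc=27 h=27 v=9
  t=3 PE[2][0]: acc=15 h=15 v=3
  t=4 PE[1][0]: acc=0 h=0 v=0
  t=4 PE[2][0]: acc=45 h=45 v=9

PE[2][0].acc = 45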